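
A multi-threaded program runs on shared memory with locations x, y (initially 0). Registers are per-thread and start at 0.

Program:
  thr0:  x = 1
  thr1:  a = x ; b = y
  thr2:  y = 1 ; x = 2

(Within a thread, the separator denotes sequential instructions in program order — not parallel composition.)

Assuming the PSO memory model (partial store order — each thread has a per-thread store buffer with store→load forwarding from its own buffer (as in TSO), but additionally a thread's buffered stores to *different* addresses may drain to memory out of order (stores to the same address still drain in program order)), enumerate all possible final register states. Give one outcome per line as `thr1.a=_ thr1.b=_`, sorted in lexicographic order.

thr1.a=0 thr1.b=0
thr1.a=0 thr1.b=1
thr1.a=1 thr1.b=0
thr1.a=1 thr1.b=1
thr1.a=2 thr1.b=0
thr1.a=2 thr1.b=1

outcome vector order: (thr1.a,thr1.b)
|PSO outcomes| = 6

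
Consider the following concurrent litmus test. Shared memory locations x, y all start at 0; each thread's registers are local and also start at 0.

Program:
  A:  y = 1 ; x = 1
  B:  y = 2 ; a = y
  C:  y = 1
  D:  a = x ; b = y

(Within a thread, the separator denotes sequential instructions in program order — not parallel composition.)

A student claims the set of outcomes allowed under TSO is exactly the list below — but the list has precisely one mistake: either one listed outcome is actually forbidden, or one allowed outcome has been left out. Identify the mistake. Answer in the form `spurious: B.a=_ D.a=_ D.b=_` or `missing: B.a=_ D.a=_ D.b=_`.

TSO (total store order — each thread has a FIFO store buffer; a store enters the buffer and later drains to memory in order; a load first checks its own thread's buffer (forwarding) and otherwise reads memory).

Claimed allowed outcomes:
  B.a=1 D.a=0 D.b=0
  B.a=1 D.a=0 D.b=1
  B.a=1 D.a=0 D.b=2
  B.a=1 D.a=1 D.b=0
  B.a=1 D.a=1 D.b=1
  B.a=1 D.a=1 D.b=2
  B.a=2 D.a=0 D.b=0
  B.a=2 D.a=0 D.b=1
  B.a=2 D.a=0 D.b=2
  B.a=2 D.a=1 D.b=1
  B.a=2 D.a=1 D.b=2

outcome vector order: (B.a,D.a,D.b)
[TSO] allowed = {1/0/0, 1/0/1, 1/0/2, 1/1/1, 1/1/2, 2/0/0, 2/0/1, 2/0/2, 2/1/1, 2/1/2}
claimed∖TSO = {1/1/0}

spurious: B.a=1 D.a=1 D.b=0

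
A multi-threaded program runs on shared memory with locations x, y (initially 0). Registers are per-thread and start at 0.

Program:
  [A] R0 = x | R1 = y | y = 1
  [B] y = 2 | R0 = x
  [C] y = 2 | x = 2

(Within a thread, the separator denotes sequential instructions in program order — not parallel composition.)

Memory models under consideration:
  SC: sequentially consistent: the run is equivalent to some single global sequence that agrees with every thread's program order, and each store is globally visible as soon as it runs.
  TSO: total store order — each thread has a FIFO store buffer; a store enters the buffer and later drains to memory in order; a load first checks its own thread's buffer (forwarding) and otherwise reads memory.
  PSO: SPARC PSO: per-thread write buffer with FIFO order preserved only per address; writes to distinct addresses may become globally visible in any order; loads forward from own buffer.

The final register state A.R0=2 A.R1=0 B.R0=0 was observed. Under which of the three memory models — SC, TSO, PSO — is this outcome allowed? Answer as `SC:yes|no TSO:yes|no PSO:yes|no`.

SC:no TSO:no PSO:yes

outcome vector order: (A.R0,A.R1,B.R0)
SC (6): <0 0 0>; <0 0 2>; <0 2 0>; <0 2 2>; <2 2 0>; <2 2 2>
TSO (6): <0 0 0>; <0 0 2>; <0 2 0>; <0 2 2>; <2 2 0>; <2 2 2>
PSO (8): <0 0 0>; <0 0 2>; <0 2 0>; <0 2 2>; <2 0 0>; <2 0 2>; <2 2 0>; <2 2 2>
target <2 0 0> ∈ {PSO}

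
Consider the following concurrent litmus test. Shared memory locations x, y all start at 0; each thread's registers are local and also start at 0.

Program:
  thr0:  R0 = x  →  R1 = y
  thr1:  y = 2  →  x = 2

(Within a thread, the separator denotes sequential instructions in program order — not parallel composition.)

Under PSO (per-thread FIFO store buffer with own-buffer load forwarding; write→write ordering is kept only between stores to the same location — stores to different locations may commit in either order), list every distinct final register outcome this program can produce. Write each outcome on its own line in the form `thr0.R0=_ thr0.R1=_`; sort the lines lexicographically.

thr0.R0=0 thr0.R1=0
thr0.R0=0 thr0.R1=2
thr0.R0=2 thr0.R1=0
thr0.R0=2 thr0.R1=2

outcome vector order: (thr0.R0,thr0.R1)
|PSO outcomes| = 4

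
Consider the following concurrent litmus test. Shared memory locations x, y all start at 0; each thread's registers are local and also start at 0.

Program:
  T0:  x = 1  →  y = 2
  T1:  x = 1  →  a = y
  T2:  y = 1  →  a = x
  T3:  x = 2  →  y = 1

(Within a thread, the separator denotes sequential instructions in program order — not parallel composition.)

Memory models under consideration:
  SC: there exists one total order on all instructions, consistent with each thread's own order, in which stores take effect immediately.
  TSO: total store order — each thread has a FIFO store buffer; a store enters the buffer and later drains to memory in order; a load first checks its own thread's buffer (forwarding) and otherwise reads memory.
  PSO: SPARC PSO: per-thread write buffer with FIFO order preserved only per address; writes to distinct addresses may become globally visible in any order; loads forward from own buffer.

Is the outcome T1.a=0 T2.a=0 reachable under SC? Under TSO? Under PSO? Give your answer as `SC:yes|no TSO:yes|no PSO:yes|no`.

SC:no TSO:yes PSO:yes

outcome vector order: (T1.a,T2.a)
SC: 8 outcomes — {(0,1) (0,2) (1,0) (1,1) (1,2) (2,0) (2,1) (2,2)}
TSO: 9 outcomes — {(0,0) (0,1) (0,2) (1,0) (1,1) (1,2) (2,0) (2,1) (2,2)}
PSO: 9 outcomes — {(0,0) (0,1) (0,2) (1,0) (1,1) (1,2) (2,0) (2,1) (2,2)}
target (0,0) ∈ {TSO,PSO}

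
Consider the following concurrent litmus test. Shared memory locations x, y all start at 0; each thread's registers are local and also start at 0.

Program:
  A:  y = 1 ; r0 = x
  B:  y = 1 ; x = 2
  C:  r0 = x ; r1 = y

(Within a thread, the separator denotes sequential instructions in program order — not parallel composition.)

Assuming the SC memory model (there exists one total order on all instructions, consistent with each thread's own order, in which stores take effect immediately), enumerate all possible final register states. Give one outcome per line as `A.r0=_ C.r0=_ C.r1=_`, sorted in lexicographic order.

outcome vector order: (A.r0,C.r0,C.r1)
|SC outcomes| = 6

A.r0=0 C.r0=0 C.r1=0
A.r0=0 C.r0=0 C.r1=1
A.r0=0 C.r0=2 C.r1=1
A.r0=2 C.r0=0 C.r1=0
A.r0=2 C.r0=0 C.r1=1
A.r0=2 C.r0=2 C.r1=1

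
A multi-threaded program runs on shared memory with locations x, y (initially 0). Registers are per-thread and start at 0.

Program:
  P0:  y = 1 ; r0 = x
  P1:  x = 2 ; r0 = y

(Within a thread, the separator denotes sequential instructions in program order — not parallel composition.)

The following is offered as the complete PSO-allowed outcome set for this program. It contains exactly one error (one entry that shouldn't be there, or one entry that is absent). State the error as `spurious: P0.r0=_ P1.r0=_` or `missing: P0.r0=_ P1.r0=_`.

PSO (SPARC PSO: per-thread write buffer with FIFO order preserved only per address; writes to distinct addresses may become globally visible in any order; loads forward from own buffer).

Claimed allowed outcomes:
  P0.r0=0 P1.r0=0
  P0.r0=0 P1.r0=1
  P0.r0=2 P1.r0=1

outcome vector order: (P0.r0,P1.r0)
PSO: 4 outcomes — {<0 0> <0 1> <2 0> <2 1>}
PSO∖claimed = {<2 0>}

missing: P0.r0=2 P1.r0=0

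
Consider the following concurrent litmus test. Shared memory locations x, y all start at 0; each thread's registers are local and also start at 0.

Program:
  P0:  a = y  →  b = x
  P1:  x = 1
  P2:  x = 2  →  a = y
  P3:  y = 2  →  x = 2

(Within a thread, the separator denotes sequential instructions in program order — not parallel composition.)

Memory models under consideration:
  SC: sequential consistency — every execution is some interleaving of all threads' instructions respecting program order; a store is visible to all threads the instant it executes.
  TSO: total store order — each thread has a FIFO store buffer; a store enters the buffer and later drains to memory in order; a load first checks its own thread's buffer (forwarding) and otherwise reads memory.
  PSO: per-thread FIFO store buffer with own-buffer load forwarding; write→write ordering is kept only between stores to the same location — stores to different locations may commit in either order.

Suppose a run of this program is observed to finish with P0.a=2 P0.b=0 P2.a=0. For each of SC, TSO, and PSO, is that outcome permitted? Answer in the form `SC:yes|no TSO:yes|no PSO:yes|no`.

SC:no TSO:yes PSO:yes

outcome vector order: (P0.a,P0.b,P2.a)
SC (11): <0 0 0>, <0 0 2>, <0 1 0>, <0 1 2>, <0 2 0>, <0 2 2>, <2 0 2>, <2 1 0>, <2 1 2>, <2 2 0>, <2 2 2>
TSO (12): <0 0 0>, <0 0 2>, <0 1 0>, <0 1 2>, <0 2 0>, <0 2 2>, <2 0 0>, <2 0 2>, <2 1 0>, <2 1 2>, <2 2 0>, <2 2 2>
PSO (12): <0 0 0>, <0 0 2>, <0 1 0>, <0 1 2>, <0 2 0>, <0 2 2>, <2 0 0>, <2 0 2>, <2 1 0>, <2 1 2>, <2 2 0>, <2 2 2>
target <2 0 0> ∈ {TSO,PSO}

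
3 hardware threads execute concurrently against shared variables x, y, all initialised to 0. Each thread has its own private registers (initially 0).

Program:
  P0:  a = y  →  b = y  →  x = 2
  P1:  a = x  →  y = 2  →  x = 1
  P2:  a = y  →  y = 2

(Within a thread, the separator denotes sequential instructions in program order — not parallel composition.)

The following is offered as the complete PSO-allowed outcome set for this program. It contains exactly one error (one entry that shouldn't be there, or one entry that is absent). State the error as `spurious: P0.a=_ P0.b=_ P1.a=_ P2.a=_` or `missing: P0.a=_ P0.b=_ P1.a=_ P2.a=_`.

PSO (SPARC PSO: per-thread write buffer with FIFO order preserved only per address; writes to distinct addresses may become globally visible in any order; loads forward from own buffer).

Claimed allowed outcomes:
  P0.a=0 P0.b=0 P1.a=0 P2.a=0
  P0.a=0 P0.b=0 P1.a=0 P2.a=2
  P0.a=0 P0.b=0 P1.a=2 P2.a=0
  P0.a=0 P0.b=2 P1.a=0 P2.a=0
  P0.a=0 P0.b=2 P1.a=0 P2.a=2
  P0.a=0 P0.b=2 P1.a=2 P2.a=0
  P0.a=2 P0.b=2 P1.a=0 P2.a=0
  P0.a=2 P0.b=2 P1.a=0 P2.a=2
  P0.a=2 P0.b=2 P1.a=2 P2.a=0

missing: P0.a=0 P0.b=0 P1.a=2 P2.a=2

outcome vector order: (P0.a,P0.b,P1.a,P2.a)
PSO: 10 outcomes — {<0 0 0 0> <0 0 0 2> <0 0 2 0> <0 0 2 2> <0 2 0 0> <0 2 0 2> <0 2 2 0> <2 2 0 0> <2 2 0 2> <2 2 2 0>}
PSO∖claimed = {<0 0 2 2>}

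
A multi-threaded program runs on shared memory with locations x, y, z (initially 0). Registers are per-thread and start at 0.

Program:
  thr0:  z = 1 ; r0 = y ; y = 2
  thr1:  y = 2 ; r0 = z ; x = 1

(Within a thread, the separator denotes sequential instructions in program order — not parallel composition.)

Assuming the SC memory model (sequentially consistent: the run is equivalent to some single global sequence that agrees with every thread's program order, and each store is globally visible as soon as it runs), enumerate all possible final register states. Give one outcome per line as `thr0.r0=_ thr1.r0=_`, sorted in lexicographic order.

thr0.r0=0 thr1.r0=1
thr0.r0=2 thr1.r0=0
thr0.r0=2 thr1.r0=1

outcome vector order: (thr0.r0,thr1.r0)
|SC outcomes| = 3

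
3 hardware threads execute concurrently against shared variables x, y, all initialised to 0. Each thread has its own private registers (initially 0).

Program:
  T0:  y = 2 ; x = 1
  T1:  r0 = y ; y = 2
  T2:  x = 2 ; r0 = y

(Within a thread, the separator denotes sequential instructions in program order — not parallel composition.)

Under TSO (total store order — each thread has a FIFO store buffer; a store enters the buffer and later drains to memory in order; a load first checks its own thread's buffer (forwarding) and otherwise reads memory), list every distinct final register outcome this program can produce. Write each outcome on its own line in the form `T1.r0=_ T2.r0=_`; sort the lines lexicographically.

T1.r0=0 T2.r0=0
T1.r0=0 T2.r0=2
T1.r0=2 T2.r0=0
T1.r0=2 T2.r0=2

outcome vector order: (T1.r0,T2.r0)
|TSO outcomes| = 4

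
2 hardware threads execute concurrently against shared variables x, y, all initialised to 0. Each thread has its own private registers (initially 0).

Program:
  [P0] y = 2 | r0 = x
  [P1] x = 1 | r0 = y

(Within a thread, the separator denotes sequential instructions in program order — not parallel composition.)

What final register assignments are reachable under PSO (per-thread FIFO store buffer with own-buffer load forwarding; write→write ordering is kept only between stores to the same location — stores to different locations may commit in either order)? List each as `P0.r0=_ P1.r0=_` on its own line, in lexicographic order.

P0.r0=0 P1.r0=0
P0.r0=0 P1.r0=2
P0.r0=1 P1.r0=0
P0.r0=1 P1.r0=2

outcome vector order: (P0.r0,P1.r0)
|PSO outcomes| = 4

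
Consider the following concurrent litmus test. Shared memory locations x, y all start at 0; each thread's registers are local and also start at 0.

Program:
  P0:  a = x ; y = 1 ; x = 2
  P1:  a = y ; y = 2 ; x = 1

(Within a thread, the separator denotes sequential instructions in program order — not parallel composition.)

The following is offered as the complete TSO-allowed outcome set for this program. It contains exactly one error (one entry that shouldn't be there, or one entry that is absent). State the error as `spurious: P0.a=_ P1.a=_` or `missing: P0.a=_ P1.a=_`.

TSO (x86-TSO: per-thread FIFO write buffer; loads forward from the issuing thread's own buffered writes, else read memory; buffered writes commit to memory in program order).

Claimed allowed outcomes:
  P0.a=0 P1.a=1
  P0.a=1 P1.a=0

missing: P0.a=0 P1.a=0

outcome vector order: (P0.a,P1.a)
[TSO] allowed = {<0 0>; <0 1>; <1 0>}
TSO∖claimed = {<0 0>}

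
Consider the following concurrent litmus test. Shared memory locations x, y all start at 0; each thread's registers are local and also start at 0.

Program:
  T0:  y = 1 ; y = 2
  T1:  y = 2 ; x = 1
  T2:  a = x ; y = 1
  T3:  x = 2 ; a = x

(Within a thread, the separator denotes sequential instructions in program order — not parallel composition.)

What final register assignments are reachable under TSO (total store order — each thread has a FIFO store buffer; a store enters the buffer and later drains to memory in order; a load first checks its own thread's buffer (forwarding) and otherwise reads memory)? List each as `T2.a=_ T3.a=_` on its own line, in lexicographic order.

T2.a=0 T3.a=1
T2.a=0 T3.a=2
T2.a=1 T3.a=1
T2.a=1 T3.a=2
T2.a=2 T3.a=1
T2.a=2 T3.a=2

outcome vector order: (T2.a,T3.a)
|TSO outcomes| = 6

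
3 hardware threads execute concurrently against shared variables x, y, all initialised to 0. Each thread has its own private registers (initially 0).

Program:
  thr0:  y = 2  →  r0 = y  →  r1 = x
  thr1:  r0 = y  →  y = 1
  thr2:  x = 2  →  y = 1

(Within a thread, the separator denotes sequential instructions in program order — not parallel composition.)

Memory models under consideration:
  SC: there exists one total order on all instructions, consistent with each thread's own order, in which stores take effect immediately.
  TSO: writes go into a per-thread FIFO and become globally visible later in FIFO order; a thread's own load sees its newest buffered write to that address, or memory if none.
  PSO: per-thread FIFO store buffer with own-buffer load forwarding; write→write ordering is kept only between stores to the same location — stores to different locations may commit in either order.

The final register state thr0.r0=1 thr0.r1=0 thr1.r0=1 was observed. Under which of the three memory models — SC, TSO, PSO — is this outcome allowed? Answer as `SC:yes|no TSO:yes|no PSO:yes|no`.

outcome vector order: (thr0.r0,thr0.r1,thr1.r0)
[SC] allowed = {1/0/0 1/0/2 1/2/0 1/2/1 1/2/2 2/0/0 2/0/1 2/0/2 2/2/0 2/2/1 2/2/2}
[TSO] allowed = {1/0/0 1/0/2 1/2/0 1/2/1 1/2/2 2/0/0 2/0/1 2/0/2 2/2/0 2/2/1 2/2/2}
[PSO] allowed = {1/0/0 1/0/1 1/0/2 1/2/0 1/2/1 1/2/2 2/0/0 2/0/1 2/0/2 2/2/0 2/2/1 2/2/2}
target 1/0/1 ∈ {PSO}

SC:no TSO:no PSO:yes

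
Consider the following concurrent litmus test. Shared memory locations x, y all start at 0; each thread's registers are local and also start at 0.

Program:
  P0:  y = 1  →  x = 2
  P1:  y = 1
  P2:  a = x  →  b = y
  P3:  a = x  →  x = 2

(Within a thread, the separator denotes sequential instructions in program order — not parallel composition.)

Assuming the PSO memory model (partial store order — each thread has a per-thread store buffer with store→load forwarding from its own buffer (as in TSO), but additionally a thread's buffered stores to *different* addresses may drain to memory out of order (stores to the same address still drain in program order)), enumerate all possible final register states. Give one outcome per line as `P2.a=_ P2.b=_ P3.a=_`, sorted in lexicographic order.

outcome vector order: (P2.a,P2.b,P3.a)
|PSO outcomes| = 8

P2.a=0 P2.b=0 P3.a=0
P2.a=0 P2.b=0 P3.a=2
P2.a=0 P2.b=1 P3.a=0
P2.a=0 P2.b=1 P3.a=2
P2.a=2 P2.b=0 P3.a=0
P2.a=2 P2.b=0 P3.a=2
P2.a=2 P2.b=1 P3.a=0
P2.a=2 P2.b=1 P3.a=2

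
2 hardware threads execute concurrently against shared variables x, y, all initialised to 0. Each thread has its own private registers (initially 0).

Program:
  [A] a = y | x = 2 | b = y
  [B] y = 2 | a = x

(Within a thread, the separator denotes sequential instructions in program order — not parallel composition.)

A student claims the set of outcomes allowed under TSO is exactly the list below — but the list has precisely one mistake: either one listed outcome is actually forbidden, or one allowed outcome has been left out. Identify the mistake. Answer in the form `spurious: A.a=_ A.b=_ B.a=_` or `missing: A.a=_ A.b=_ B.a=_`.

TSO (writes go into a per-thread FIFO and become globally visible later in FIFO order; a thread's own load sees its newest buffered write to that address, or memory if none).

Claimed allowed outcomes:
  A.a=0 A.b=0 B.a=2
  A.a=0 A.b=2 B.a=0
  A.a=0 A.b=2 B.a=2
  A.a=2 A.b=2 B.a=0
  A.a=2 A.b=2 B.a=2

outcome vector order: (A.a,A.b,B.a)
TSO (6): (0,0,0), (0,0,2), (0,2,0), (0,2,2), (2,2,0), (2,2,2)
TSO∖claimed = {(0,0,0)}

missing: A.a=0 A.b=0 B.a=0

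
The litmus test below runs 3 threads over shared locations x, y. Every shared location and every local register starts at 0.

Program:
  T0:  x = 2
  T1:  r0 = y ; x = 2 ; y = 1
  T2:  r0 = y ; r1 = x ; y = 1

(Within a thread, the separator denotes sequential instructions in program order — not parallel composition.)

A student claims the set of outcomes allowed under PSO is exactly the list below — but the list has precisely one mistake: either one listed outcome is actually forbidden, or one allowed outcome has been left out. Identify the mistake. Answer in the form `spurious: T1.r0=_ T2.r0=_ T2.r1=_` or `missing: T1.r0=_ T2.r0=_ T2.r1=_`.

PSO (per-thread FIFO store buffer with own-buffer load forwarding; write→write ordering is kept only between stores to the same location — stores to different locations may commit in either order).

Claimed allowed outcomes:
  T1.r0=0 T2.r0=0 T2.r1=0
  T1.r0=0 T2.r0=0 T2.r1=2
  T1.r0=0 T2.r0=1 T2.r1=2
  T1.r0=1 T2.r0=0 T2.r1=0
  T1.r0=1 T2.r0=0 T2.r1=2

outcome vector order: (T1.r0,T2.r0,T2.r1)
[PSO] allowed = {000; 002; 010; 012; 100; 102}
PSO∖claimed = {010}

missing: T1.r0=0 T2.r0=1 T2.r1=0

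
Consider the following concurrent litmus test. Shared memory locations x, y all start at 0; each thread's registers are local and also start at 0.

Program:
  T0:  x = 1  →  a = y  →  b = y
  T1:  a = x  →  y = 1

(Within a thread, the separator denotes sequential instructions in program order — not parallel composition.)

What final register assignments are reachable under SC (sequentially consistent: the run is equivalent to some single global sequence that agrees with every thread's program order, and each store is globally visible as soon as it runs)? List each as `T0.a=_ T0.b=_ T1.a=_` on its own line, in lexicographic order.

outcome vector order: (T0.a,T0.b,T1.a)
|SC outcomes| = 6

T0.a=0 T0.b=0 T1.a=0
T0.a=0 T0.b=0 T1.a=1
T0.a=0 T0.b=1 T1.a=0
T0.a=0 T0.b=1 T1.a=1
T0.a=1 T0.b=1 T1.a=0
T0.a=1 T0.b=1 T1.a=1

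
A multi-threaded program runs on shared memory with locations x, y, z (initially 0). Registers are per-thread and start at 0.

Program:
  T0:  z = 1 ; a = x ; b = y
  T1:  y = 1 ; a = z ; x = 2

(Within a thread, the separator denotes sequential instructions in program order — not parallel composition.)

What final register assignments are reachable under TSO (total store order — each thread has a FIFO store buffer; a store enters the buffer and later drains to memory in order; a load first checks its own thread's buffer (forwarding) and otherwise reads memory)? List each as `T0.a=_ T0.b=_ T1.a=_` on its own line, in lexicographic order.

outcome vector order: (T0.a,T0.b,T1.a)
|TSO outcomes| = 6

T0.a=0 T0.b=0 T1.a=0
T0.a=0 T0.b=0 T1.a=1
T0.a=0 T0.b=1 T1.a=0
T0.a=0 T0.b=1 T1.a=1
T0.a=2 T0.b=1 T1.a=0
T0.a=2 T0.b=1 T1.a=1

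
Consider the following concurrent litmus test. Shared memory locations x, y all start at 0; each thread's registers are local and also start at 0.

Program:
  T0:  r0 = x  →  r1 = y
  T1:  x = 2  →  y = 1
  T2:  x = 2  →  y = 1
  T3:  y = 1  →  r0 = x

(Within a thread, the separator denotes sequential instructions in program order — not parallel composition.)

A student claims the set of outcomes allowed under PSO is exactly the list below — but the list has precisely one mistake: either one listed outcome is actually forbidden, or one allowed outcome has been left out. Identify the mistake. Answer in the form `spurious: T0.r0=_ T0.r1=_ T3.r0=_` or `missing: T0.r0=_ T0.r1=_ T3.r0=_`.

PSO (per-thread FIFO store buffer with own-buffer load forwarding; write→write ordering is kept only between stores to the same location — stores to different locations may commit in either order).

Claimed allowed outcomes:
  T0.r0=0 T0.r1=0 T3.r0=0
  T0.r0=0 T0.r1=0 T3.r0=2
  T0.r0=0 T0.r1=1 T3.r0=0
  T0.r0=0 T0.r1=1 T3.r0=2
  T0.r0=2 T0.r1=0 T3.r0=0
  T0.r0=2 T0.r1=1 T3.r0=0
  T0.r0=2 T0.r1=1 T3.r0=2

outcome vector order: (T0.r0,T0.r1,T3.r0)
PSO (8): 000 002 010 012 200 202 210 212
PSO∖claimed = {202}

missing: T0.r0=2 T0.r1=0 T3.r0=2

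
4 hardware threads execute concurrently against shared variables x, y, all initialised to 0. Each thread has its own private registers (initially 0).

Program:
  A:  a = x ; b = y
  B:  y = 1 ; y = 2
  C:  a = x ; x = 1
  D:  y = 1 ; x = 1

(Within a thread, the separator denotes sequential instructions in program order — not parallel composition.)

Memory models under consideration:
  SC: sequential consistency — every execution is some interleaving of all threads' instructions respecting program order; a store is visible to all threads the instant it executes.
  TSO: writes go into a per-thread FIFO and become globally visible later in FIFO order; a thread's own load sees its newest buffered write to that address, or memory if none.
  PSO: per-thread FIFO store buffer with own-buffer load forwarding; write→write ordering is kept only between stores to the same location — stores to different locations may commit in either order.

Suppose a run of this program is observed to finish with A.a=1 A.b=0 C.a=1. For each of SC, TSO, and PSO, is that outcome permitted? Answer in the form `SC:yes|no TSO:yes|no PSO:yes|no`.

outcome vector order: (A.a,A.b,C.a)
[SC] allowed = {000, 001, 010, 011, 020, 021, 100, 110, 111, 120, 121}
[TSO] allowed = {000, 001, 010, 011, 020, 021, 100, 110, 111, 120, 121}
[PSO] allowed = {000, 001, 010, 011, 020, 021, 100, 101, 110, 111, 120, 121}
target 101 ∈ {PSO}

SC:no TSO:no PSO:yes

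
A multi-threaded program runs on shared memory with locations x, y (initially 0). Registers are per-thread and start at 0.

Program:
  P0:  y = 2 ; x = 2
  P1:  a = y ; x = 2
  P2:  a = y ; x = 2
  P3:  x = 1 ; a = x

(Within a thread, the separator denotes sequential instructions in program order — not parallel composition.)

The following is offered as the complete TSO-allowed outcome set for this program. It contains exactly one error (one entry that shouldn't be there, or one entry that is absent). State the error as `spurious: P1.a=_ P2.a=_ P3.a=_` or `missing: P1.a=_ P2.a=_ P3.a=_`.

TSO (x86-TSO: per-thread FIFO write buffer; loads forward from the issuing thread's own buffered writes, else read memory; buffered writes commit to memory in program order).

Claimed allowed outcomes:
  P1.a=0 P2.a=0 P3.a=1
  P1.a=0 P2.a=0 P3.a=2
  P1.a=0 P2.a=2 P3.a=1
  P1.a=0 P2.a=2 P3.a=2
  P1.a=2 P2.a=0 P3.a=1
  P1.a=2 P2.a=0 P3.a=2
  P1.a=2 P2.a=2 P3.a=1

outcome vector order: (P1.a,P2.a,P3.a)
[TSO] allowed = {001, 002, 021, 022, 201, 202, 221, 222}
TSO∖claimed = {222}

missing: P1.a=2 P2.a=2 P3.a=2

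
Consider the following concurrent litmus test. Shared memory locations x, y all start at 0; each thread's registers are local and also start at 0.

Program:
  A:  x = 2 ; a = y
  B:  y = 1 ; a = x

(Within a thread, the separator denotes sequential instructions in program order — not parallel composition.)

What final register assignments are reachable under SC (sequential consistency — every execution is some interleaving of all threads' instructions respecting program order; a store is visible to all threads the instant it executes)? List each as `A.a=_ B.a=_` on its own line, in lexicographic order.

A.a=0 B.a=2
A.a=1 B.a=0
A.a=1 B.a=2

outcome vector order: (A.a,B.a)
|SC outcomes| = 3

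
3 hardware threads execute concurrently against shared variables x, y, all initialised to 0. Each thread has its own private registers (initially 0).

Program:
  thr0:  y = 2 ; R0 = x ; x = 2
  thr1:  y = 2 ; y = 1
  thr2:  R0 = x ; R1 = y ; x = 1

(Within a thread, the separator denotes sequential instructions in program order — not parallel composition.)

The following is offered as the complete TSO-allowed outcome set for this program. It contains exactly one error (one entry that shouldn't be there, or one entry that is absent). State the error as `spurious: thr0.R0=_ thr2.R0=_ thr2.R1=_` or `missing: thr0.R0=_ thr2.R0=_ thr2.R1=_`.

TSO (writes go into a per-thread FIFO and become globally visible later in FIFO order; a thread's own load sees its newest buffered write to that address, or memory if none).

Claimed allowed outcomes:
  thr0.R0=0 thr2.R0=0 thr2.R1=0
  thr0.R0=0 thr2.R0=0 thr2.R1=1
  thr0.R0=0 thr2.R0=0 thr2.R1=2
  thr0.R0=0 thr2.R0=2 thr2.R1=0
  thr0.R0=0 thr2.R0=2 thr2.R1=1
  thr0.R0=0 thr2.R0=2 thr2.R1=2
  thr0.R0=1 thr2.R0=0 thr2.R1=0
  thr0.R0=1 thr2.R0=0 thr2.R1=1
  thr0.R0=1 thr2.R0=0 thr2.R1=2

spurious: thr0.R0=0 thr2.R0=2 thr2.R1=0

outcome vector order: (thr0.R0,thr2.R0,thr2.R1)
[TSO] allowed = {(0,0,0), (0,0,1), (0,0,2), (0,2,1), (0,2,2), (1,0,0), (1,0,1), (1,0,2)}
claimed∖TSO = {(0,2,0)}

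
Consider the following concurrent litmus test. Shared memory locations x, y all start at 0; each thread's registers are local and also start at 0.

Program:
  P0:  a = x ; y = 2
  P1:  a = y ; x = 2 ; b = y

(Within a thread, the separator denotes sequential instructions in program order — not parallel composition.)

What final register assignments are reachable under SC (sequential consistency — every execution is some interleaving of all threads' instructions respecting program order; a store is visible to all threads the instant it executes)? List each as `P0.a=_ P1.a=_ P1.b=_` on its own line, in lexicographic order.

P0.a=0 P1.a=0 P1.b=0
P0.a=0 P1.a=0 P1.b=2
P0.a=0 P1.a=2 P1.b=2
P0.a=2 P1.a=0 P1.b=0
P0.a=2 P1.a=0 P1.b=2

outcome vector order: (P0.a,P1.a,P1.b)
|SC outcomes| = 5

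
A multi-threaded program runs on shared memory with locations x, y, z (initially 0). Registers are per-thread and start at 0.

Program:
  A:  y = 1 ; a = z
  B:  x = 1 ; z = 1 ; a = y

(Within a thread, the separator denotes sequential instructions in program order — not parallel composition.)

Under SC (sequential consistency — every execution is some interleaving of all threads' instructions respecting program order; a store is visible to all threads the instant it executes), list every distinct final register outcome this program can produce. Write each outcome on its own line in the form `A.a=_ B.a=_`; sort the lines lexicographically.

outcome vector order: (A.a,B.a)
|SC outcomes| = 3

A.a=0 B.a=1
A.a=1 B.a=0
A.a=1 B.a=1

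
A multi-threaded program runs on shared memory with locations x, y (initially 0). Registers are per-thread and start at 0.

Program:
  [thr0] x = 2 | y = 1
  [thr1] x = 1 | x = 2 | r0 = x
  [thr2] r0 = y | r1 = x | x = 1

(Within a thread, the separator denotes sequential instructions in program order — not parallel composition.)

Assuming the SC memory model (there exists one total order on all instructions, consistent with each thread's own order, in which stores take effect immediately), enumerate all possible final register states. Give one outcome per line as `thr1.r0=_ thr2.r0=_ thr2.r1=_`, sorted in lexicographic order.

thr1.r0=1 thr2.r0=0 thr2.r1=0
thr1.r0=1 thr2.r0=0 thr2.r1=1
thr1.r0=1 thr2.r0=0 thr2.r1=2
thr1.r0=1 thr2.r0=1 thr2.r1=1
thr1.r0=1 thr2.r0=1 thr2.r1=2
thr1.r0=2 thr2.r0=0 thr2.r1=0
thr1.r0=2 thr2.r0=0 thr2.r1=1
thr1.r0=2 thr2.r0=0 thr2.r1=2
thr1.r0=2 thr2.r0=1 thr2.r1=1
thr1.r0=2 thr2.r0=1 thr2.r1=2

outcome vector order: (thr1.r0,thr2.r0,thr2.r1)
|SC outcomes| = 10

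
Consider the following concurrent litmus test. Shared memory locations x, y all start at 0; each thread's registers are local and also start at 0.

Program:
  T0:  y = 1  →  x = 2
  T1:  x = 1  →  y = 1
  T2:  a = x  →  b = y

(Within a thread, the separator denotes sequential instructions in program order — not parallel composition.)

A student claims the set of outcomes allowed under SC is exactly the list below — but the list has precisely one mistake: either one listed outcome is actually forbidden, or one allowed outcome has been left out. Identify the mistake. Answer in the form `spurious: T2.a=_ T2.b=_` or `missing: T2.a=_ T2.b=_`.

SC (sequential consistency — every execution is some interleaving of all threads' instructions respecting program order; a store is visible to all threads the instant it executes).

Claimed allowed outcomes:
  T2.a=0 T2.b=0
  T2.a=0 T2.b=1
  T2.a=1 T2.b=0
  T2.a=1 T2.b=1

missing: T2.a=2 T2.b=1

outcome vector order: (T2.a,T2.b)
under SC → <0 0>, <0 1>, <1 0>, <1 1>, <2 1>
SC∖claimed = {<2 1>}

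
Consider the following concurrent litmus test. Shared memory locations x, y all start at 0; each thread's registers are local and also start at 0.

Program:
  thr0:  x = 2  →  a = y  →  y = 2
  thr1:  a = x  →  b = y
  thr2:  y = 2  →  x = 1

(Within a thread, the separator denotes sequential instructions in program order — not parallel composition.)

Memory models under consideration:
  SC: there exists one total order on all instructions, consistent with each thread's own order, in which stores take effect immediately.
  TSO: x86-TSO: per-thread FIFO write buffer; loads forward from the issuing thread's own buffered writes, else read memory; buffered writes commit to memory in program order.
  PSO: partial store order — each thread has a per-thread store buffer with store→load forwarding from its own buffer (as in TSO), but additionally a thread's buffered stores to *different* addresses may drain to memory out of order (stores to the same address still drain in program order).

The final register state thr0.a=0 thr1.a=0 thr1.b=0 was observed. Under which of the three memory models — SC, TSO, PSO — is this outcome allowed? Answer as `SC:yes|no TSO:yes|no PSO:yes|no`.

outcome vector order: (thr0.a,thr1.a,thr1.b)
[SC] allowed = {0/0/0 0/0/2 0/1/2 0/2/0 0/2/2 2/0/0 2/0/2 2/1/2 2/2/0 2/2/2}
[TSO] allowed = {0/0/0 0/0/2 0/1/2 0/2/0 0/2/2 2/0/0 2/0/2 2/1/2 2/2/0 2/2/2}
[PSO] allowed = {0/0/0 0/0/2 0/1/0 0/1/2 0/2/0 0/2/2 2/0/0 2/0/2 2/1/0 2/1/2 2/2/0 2/2/2}
target 0/0/0 ∈ {SC,TSO,PSO}

SC:yes TSO:yes PSO:yes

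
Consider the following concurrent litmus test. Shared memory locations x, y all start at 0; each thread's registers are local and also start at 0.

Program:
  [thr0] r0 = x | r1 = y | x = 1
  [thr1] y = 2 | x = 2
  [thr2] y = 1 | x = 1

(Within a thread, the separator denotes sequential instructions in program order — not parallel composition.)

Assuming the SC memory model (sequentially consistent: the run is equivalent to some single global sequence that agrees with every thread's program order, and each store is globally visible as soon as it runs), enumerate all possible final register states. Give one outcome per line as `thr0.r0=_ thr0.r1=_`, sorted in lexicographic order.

outcome vector order: (thr0.r0,thr0.r1)
|SC outcomes| = 7

thr0.r0=0 thr0.r1=0
thr0.r0=0 thr0.r1=1
thr0.r0=0 thr0.r1=2
thr0.r0=1 thr0.r1=1
thr0.r0=1 thr0.r1=2
thr0.r0=2 thr0.r1=1
thr0.r0=2 thr0.r1=2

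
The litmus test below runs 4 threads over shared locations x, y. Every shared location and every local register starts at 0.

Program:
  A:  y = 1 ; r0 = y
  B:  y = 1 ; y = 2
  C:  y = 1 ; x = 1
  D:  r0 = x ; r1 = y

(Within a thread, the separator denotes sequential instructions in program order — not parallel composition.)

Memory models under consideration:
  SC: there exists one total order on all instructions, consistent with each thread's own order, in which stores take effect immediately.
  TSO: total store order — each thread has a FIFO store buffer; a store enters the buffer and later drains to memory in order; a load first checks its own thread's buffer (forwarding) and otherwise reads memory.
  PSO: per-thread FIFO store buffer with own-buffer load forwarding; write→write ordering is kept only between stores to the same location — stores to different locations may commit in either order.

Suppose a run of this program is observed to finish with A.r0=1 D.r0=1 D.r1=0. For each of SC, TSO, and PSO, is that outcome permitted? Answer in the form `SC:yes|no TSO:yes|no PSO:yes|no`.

SC:no TSO:no PSO:yes

outcome vector order: (A.r0,D.r0,D.r1)
SC (10): 1/0/0 1/0/1 1/0/2 1/1/1 1/1/2 2/0/0 2/0/1 2/0/2 2/1/1 2/1/2
TSO (10): 1/0/0 1/0/1 1/0/2 1/1/1 1/1/2 2/0/0 2/0/1 2/0/2 2/1/1 2/1/2
PSO (12): 1/0/0 1/0/1 1/0/2 1/1/0 1/1/1 1/1/2 2/0/0 2/0/1 2/0/2 2/1/0 2/1/1 2/1/2
target 1/1/0 ∈ {PSO}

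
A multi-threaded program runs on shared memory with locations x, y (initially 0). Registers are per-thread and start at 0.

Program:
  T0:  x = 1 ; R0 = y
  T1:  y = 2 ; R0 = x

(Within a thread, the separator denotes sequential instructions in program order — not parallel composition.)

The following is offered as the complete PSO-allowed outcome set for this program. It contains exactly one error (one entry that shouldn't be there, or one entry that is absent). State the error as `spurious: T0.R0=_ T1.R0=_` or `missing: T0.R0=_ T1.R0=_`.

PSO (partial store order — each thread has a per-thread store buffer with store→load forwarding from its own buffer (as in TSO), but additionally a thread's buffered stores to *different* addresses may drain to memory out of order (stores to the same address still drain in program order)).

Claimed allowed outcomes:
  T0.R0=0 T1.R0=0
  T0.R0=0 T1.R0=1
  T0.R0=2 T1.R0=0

missing: T0.R0=2 T1.R0=1

outcome vector order: (T0.R0,T1.R0)
PSO: 4 outcomes — {<0 0>; <0 1>; <2 0>; <2 1>}
PSO∖claimed = {<2 1>}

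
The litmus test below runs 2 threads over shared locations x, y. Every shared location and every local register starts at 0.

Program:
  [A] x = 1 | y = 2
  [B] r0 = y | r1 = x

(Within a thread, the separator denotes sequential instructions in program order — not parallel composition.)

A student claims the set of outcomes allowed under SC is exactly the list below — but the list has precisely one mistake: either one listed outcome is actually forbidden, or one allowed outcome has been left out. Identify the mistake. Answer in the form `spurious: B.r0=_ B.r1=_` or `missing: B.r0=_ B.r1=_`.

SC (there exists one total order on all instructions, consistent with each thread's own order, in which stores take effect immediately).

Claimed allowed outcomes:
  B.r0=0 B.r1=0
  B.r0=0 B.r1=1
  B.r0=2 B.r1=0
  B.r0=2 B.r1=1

spurious: B.r0=2 B.r1=0

outcome vector order: (B.r0,B.r1)
SC (3): 00; 01; 21
claimed∖SC = {20}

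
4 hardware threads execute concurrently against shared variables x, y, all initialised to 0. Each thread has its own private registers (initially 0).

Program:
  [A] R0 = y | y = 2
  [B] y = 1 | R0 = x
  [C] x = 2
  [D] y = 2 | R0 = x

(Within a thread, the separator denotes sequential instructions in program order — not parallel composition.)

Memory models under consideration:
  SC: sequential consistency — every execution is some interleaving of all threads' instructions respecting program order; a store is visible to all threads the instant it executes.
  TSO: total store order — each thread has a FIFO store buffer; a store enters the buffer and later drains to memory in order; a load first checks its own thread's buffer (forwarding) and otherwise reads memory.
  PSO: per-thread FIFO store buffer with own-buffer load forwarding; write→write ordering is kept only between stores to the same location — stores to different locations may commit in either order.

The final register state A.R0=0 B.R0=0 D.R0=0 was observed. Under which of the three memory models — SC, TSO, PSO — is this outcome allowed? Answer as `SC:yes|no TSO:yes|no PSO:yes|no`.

SC:yes TSO:yes PSO:yes

outcome vector order: (A.R0,B.R0,D.R0)
under SC → <0 0 0>, <0 0 2>, <0 2 0>, <0 2 2>, <1 0 0>, <1 0 2>, <1 2 0>, <1 2 2>, <2 0 0>, <2 0 2>, <2 2 0>, <2 2 2>
under TSO → <0 0 0>, <0 0 2>, <0 2 0>, <0 2 2>, <1 0 0>, <1 0 2>, <1 2 0>, <1 2 2>, <2 0 0>, <2 0 2>, <2 2 0>, <2 2 2>
under PSO → <0 0 0>, <0 0 2>, <0 2 0>, <0 2 2>, <1 0 0>, <1 0 2>, <1 2 0>, <1 2 2>, <2 0 0>, <2 0 2>, <2 2 0>, <2 2 2>
target <0 0 0> ∈ {SC,TSO,PSO}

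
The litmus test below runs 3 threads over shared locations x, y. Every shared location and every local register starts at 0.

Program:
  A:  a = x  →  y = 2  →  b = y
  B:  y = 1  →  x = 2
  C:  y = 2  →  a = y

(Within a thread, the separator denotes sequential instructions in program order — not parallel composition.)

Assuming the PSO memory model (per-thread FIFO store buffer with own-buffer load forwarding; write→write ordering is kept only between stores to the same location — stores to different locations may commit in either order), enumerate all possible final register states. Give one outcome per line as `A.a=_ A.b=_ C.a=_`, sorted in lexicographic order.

outcome vector order: (A.a,A.b,C.a)
|PSO outcomes| = 8

A.a=0 A.b=1 C.a=1
A.a=0 A.b=1 C.a=2
A.a=0 A.b=2 C.a=1
A.a=0 A.b=2 C.a=2
A.a=2 A.b=1 C.a=1
A.a=2 A.b=1 C.a=2
A.a=2 A.b=2 C.a=1
A.a=2 A.b=2 C.a=2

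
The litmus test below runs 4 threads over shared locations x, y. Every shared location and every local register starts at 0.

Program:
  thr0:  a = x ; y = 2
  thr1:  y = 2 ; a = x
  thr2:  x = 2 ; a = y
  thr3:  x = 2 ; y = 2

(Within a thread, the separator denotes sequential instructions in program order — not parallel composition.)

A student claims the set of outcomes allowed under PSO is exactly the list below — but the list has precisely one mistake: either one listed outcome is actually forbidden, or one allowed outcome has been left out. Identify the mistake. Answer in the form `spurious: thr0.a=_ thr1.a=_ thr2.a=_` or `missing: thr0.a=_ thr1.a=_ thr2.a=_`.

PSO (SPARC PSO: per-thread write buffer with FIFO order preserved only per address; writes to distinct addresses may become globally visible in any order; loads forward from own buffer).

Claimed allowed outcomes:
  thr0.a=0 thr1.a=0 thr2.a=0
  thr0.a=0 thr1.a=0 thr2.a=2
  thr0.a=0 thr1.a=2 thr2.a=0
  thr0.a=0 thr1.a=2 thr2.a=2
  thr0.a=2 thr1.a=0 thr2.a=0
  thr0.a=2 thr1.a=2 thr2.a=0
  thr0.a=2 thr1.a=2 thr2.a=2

missing: thr0.a=2 thr1.a=0 thr2.a=2

outcome vector order: (thr0.a,thr1.a,thr2.a)
PSO (8): 000, 002, 020, 022, 200, 202, 220, 222
PSO∖claimed = {202}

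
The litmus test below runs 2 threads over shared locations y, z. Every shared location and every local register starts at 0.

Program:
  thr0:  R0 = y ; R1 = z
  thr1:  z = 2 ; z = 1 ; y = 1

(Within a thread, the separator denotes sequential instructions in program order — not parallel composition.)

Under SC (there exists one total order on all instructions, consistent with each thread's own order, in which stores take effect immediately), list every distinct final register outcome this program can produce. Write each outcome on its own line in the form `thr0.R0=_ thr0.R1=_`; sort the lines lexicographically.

thr0.R0=0 thr0.R1=0
thr0.R0=0 thr0.R1=1
thr0.R0=0 thr0.R1=2
thr0.R0=1 thr0.R1=1

outcome vector order: (thr0.R0,thr0.R1)
|SC outcomes| = 4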